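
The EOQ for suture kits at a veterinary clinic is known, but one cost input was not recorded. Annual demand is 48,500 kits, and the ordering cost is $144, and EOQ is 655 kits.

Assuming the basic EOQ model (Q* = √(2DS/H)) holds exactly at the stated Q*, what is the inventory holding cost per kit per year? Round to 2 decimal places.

$32.56

From Q* = √(2DS/H) ⇒ Q*² = 2DS/H.
H = 2DS / Q² = 2 × 48,500 × 144 / 655² = 32.5575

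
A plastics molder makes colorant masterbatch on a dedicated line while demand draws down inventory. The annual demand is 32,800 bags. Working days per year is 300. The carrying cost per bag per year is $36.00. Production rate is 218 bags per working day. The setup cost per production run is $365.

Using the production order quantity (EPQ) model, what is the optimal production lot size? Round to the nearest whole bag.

1,155 bags

d = 32,800/300 = 109.3333 bags/day;  effective holding cost H(1 − d/p) = 36·(1 − 109.3333/218) = 17.94495
Q* = √(2DS / H_eff) = √(2·32,800·365 / 17.94495) ≈ 1,155.12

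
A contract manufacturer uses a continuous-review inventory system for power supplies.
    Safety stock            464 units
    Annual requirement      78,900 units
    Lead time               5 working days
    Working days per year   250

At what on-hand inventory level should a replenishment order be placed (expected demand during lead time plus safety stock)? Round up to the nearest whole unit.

Daily demand d = 78,900 / 250 = 315.600 units/day
Demand during lead time = 315.600 × 5 = 1,578.00
Reorder point = 1,578.00 + 464 = 2,042.00 → round up

2,042 units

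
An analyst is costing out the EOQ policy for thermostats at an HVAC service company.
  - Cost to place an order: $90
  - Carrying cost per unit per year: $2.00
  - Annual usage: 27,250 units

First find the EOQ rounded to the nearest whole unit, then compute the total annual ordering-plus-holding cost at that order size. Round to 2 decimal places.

$3,132.09

EOQ = √(2DS/H) = √(2 × 27,250 × 90 / 2)
    = √(2,452,500.00) ≈ 1,566.05 → Q = 1,566 units
Annual ordering cost = (D/Q)·S = (27,250/1,566) × 90 = $1,566.09
Annual holding cost  = (Q/2)·H = (1,566/2) × 2 = $1,566.00
Total = $1,566.09 + $1,566.00 = $3,132.09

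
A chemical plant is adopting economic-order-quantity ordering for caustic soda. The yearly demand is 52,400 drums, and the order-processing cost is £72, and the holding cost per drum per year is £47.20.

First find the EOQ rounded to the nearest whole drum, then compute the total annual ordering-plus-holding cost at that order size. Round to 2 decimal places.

£18,872.00

2DS/H = 2·52,400·72/47.2 = 159,864.41
EOQ = √159,864.41 ≈ 399.83 → Q = 400 drums
Orders/yr = 52,400/400 = 131.000; ordering cost = 131.000 × £72 = £9,432.00
Average inventory = 400/2 = 200; holding cost = 200 × £47.2 = £9,440.00
Total = £9,432.00 + £9,440.00 = £18,872.00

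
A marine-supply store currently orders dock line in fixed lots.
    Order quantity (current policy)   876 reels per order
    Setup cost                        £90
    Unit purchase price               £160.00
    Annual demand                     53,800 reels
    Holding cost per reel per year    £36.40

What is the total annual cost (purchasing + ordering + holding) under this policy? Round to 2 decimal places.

Orders/yr = 53,800/876 = 61.416; ordering cost = 61.416 × £90 = £5,527.40
Average inventory = 876/2 = 438; holding cost = 438 × £36.4 = £15,943.20
Purchase cost = D·C = 53,800 × 160 = £8,608,000.00
Total = £5,527.40 + £15,943.20 + £8,608,000.00 = £8,629,470.60

£8,629,470.60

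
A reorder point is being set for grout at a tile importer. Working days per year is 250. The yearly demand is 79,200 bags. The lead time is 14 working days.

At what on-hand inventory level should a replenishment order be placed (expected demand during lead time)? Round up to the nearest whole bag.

4,436 bags

Daily demand d = 79,200 / 250 = 316.800 bags/day
Demand during lead time = 316.800 × 14 = 4,435.20
Reorder point = 4,435.20 → round up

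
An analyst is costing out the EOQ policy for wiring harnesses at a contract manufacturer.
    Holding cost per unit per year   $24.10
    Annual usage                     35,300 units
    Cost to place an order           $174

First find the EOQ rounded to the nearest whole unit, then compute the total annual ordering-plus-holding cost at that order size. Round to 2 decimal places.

$17,206.22

EOQ = √(2DS/H) = √(2 × 35,300 × 174 / 24.1)
    = √(509,726.14) ≈ 713.95 → Q = 714 units
Annual ordering cost = (D/Q)·S = (35,300/714) × 174 = $8,602.52
Annual holding cost  = (Q/2)·H = (714/2) × 24.1 = $8,603.70
Total = $8,602.52 + $8,603.70 = $17,206.22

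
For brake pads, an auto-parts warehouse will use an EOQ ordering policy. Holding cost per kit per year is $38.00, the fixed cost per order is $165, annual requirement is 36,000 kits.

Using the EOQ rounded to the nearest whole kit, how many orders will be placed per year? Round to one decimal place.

64.4 orders per year

Optimal lot size Q* = (2 × 36,000 × $165 / $38)^½ ≈ 559.13 → Q = 559
N = D/Q = 36,000/559 ≈ 64.401 orders/yr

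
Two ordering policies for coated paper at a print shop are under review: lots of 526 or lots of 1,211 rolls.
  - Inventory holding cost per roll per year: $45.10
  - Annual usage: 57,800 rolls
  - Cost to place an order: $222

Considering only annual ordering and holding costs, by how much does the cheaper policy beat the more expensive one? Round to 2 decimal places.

$1,647.94

TC(Q) = (D/Q)S + (Q/2)H
TC(526) = (57,800/526)×222 + (526/2)×45.1 = $36,255.98
TC(1,211) = (57,800/1,211)×222 + (1,211/2)×45.1 = $37,903.92
Cheaper: Q = 526.  Difference = $1,647.94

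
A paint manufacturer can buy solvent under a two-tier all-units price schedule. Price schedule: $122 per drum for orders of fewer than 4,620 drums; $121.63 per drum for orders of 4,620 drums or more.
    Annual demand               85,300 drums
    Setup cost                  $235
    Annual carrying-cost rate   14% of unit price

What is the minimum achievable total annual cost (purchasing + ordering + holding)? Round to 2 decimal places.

H₁ = 14%×$122 = $17.0800;  H₂ = 14%×$121.63 = $17.0282
EOQ₁ = √(2×85,300×235/17.0800) = 1,532.07  (< 4,620, feasible at tier 1)
EOQ₂ = √(2×85,300×235/17.0282) = 1,534.40  (< 4,620 → use Q = 4,620 at tier-2 price)
TC(tier 1 (EOQ₁), Q≈1,532.1) = $10,432,767.81
TC(tier 2, Q≈4,620.0) = $10,418,712.99
Minimum at tier 2: $10,418,712.99

$10,418,712.99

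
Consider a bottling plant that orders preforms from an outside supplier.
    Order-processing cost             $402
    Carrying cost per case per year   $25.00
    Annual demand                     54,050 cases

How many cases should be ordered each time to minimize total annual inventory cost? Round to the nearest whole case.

1,318 cases

2DS/H = 2·54,050·402/25 = 1,738,248.00
EOQ = √1,738,248.00 ≈ 1,318.43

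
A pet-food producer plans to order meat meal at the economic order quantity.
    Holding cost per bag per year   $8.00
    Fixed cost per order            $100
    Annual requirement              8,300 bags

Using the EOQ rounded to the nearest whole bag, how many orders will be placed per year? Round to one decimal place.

18.2 orders per year

2DS/H = 2·8,300·100/8 = 207,500.00
EOQ = √207,500.00 ≈ 455.52 → Q = 456
N = D/Q = 8,300/456 ≈ 18.202 orders/yr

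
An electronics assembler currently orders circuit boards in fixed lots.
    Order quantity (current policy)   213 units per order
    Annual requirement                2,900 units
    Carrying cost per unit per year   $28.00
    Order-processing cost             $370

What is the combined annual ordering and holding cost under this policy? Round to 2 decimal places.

$8,019.56

Orders/yr = 2,900/213 = 13.615; ordering cost = 13.615 × $370 = $5,037.56
Average inventory = 213/2 = 106.5; holding cost = 106.5 × $28 = $2,982.00
Total = $5,037.56 + $2,982.00 = $8,019.56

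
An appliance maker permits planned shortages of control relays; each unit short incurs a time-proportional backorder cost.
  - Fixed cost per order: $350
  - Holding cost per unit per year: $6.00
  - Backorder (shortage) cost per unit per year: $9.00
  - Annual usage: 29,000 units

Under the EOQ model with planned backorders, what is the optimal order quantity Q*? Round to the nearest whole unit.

2,375 units

Q* = √(2DS/H) · √((H + b)/b)
   = √(2 × 29,000 × 350 / 6) · √((6 + 9) / 9)
   = 1,839.384 × 1.2910 ≈ 2,374.63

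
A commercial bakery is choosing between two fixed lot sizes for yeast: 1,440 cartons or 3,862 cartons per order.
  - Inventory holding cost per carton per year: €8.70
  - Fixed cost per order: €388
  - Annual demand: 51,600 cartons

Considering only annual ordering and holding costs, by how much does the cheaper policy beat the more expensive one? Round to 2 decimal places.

Annual cost at Q: ordering D·S/Q plus holding Q·H/2.
TC(1,440) = (51,600/1,440)×388 + (1,440/2)×8.7 = €20,167.33
TC(3,862) = (51,600/3,862)×388 + (3,862/2)×8.7 = €21,983.75
|ΔTC| = |€20,167.33 − €21,983.75| = €1,816.42

€1,816.42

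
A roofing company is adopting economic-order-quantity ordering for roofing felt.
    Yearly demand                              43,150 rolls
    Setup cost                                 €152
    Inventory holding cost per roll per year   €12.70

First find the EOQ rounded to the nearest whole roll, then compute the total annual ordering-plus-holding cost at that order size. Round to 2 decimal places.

Optimal lot size Q* = (2 × 43,150 × €152 / €12.7)^½ ≈ 1,016.31 → Q = 1,016 rolls
Annual ordering cost = (D/Q)·S = (43,150/1,016) × 152 = €6,455.51
Annual holding cost  = (Q/2)·H = (1,016/2) × 12.7 = €6,451.60
Total = €6,455.51 + €6,451.60 = €12,907.11

€12,907.11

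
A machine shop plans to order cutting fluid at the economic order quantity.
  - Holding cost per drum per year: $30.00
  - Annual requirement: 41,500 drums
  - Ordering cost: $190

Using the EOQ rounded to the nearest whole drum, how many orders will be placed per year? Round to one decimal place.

2DS/H = 2·41,500·190/30 = 525,666.67
EOQ = √525,666.67 ≈ 725.03 → Q = 725
Orders per year = D/Q = 41,500 / 725 = 57.241

57.2 orders per year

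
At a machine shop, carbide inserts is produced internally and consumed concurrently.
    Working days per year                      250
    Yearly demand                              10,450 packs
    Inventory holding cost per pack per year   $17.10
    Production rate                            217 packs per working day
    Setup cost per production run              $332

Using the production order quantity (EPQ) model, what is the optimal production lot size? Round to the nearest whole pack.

709 packs

d = 10,450/250 = 41.8000 packs/day;  effective holding cost H(1 − d/p) = 17.1·(1 − 41.8000/217) = 13.80608
Q* = √(2DS / H_eff) = √(2·10,450·332 / 13.80608) ≈ 708.94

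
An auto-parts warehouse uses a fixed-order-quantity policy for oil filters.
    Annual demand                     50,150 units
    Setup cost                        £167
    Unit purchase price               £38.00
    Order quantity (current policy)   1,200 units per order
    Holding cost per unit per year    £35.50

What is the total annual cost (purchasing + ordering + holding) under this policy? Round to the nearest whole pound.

Ordering: D/Q × S = 50,150/1,200 × £167 = £6,979.21
Holding:  Q/2 × H = 1,200/2 × £35.5 = £21,300.00
Purchase cost = D·C = 50,150 × 38 = £1,905,700.00
Total = £6,979.21 + £21,300.00 + £1,905,700.00 = £1,933,979.21

£1,933,979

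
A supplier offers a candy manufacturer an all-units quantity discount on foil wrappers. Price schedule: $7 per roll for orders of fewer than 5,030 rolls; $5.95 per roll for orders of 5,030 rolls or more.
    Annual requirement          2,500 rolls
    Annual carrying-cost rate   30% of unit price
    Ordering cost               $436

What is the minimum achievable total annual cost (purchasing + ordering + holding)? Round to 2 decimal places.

$19,580.97

H₁ = 30%×$7 = $2.1000;  H₂ = 30%×$5.95 = $1.7850
EOQ₁ = √(2×2,500×436/2.1000) = 1,018.87  (< 5,030, feasible at tier 1)
EOQ₂ = √(2×2,500×436/1.7850) = 1,105.12  (< 5,030 → use Q = 5,030 at tier-2 price)
TC(tier 1 (EOQ₁), Q≈1,018.9) = $19,639.63
TC(tier 2, Q≈5,030.0) = $19,580.97
Minimum at tier 2: $19,580.97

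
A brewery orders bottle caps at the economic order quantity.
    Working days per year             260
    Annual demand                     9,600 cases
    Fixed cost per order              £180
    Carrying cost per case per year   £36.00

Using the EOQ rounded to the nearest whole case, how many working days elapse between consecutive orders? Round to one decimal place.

8.4 days

2DS/H = 2·9,600·180/36 = 96,000.00
EOQ = √96,000.00 ≈ 309.84 → Q = 310 cases
Days between orders = 260 / (D/Q) = 260 / 30.968 ≈ 8.396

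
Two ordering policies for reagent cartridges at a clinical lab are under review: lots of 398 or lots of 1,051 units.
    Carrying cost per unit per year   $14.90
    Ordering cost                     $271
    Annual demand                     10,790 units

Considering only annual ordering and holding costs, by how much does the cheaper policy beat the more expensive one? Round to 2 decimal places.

Annual cost at Q: ordering D·S/Q plus holding Q·H/2.
TC(398) = (10,790/398)×271 + (398/2)×14.9 = $10,312.06
TC(1,051) = (10,790/1,051)×271 + (1,051/2)×14.9 = $10,612.15
Lots of 398 are cheaper by $300.09.

$300.09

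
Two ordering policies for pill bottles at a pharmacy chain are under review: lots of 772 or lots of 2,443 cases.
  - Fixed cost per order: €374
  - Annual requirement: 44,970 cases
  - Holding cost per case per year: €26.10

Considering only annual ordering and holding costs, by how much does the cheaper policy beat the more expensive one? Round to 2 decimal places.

€6,905.04

For each Q, cost = (D/Q)·S + (Q/2)·H.
TC(772) = (44,970/772)×374 + (772/2)×26.1 = €31,860.58
TC(2,443) = (44,970/2,443)×374 + (2,443/2)×26.1 = €38,765.63
Cheaper: Q = 772.  Difference = €6,905.04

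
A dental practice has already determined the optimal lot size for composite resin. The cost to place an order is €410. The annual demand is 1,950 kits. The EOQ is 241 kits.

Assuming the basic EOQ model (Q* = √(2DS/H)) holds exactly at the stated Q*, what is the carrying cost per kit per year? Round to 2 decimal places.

€27.53

EOQ relation: Q² = 2DS/H, so rearrange for the unknown.
H = 2DS / Q² = 2 × 1,950 × 410 / 241² = 27.5305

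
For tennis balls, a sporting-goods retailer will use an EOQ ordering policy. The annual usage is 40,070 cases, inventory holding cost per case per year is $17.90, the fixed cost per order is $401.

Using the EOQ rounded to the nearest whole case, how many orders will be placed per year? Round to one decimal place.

2DS/H = 2·40,070·401/17.9 = 1,795,315.08
EOQ = √1,795,315.08 ≈ 1,339.89 → Q = 1,340
N = D/Q = 40,070/1,340 ≈ 29.903 orders/yr

29.9 orders per year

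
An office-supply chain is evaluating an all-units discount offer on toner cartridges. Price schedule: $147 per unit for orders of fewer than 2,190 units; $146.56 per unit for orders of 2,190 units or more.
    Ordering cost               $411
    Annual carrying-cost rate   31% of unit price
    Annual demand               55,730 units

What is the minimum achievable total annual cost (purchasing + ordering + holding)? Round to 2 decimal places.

H₁ = 31%×$147 = $45.5700;  H₂ = 31%×$146.56 = $45.4336
EOQ₁ = √(2×55,730×411/45.5700) = 1,002.63  (< 2,190, feasible at tier 1)
EOQ₂ = √(2×55,730×411/45.4336) = 1,004.13  (< 2,190 → use Q = 2,190 at tier-2 price)
TC(tier 1 (EOQ₁), Q≈1,002.6) = $8,237,999.87
TC(tier 2, Q≈2,190.0) = $8,227,997.51
Minimum at tier 2: $8,227,997.51

$8,227,997.51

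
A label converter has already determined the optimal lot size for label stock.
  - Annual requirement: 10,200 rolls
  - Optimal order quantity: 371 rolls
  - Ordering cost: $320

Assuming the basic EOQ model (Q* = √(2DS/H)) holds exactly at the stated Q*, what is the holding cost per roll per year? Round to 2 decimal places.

$47.43

Since Q* = (2DS/H)^½, squaring gives Q*²·H = 2DS.
H = 2DS / Q² = 2 × 10,200 × 320 / 371² = 47.4277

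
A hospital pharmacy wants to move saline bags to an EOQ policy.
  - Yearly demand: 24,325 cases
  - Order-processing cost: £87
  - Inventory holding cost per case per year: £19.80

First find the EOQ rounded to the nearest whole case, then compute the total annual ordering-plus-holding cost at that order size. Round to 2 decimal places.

EOQ = √(2DS/H) = √(2 × 24,325 × 87 / 19.8)
    = √(213,765.15) ≈ 462.35 → Q = 462 cases
Ordering: D/Q × S = 24,325/462 × £87 = £4,580.68
Holding:  Q/2 × H = 462/2 × £19.8 = £4,573.80
Total = £4,580.68 + £4,573.80 = £9,154.48

£9,154.48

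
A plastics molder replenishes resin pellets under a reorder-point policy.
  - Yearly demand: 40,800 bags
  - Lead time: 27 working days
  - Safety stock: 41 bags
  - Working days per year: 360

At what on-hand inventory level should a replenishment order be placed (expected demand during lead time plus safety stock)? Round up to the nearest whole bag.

3,101 bags

Daily demand d = 40,800 / 360 = 113.333 bags/day
Demand during lead time = 113.333 × 27 = 3,060.00
Reorder point = 3,060.00 + 41 = 3,101.00 → round up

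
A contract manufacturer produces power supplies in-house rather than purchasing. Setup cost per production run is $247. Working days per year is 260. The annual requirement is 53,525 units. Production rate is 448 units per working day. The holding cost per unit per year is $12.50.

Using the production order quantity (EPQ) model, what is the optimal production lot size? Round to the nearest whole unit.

Daily demand d = 53,525/260 = 205.865; p = 448; 1 − d/p = 0.54048
EPQ = √(2DS / (H(1 − d/p)))
    = √(2 × 53,525 × 247 / (12.5 × 0.54048)) ≈ 1,978.32

1,978 units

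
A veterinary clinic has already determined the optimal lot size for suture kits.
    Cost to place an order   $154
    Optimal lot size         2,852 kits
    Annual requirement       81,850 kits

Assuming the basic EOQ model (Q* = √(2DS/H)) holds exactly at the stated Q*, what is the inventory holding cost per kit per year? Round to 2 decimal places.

EOQ relation: Q² = 2DS/H, so rearrange for the unknown.
H = 2DS / Q² = 2 × 81,850 × 154 / 2,852² = 3.0993

$3.10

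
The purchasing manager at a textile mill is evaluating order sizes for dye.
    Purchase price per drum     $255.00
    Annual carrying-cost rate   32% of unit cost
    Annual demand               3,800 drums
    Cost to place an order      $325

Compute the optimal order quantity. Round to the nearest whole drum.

Carrying cost H = $255 × 32% = $81.6000/drum/yr
Optimal lot size Q* = (2 × 3,800 × $325 / $81.6)^½ ≈ 173.98

174 drums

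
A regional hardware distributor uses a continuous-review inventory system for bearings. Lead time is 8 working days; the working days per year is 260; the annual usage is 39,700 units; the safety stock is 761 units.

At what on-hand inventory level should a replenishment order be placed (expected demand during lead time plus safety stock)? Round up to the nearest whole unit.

Daily demand d = 39,700 / 260 = 152.692 units/day
Demand during lead time = 152.692 × 8 = 1,221.54
Reorder point = 1,221.54 + 761 = 1,982.54 → round up

1,983 units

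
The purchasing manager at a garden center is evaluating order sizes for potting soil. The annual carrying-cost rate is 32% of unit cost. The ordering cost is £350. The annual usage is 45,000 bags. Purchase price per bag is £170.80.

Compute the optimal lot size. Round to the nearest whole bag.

Carrying cost H = £170.8 × 32% = £54.6560/bag/yr
Optimal lot size Q* = (2 × 45,000 × £350 / £54.656)^½ ≈ 759.17

759 bags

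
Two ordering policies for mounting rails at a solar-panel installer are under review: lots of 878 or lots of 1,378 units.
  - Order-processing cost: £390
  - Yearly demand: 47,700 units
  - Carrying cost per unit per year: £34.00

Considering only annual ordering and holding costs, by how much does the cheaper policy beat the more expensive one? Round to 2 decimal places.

£812.07

TC(Q) = (D/Q)S + (Q/2)H
TC(878) = (47,700/878)×390 + (878/2)×34 = £36,113.93
TC(1,378) = (47,700/1,378)×390 + (1,378/2)×34 = £36,926.00
Lots of 878 are cheaper by £812.07.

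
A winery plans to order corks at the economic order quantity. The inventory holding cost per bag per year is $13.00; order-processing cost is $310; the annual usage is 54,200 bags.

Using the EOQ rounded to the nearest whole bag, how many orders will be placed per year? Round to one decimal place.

Q* = √(2·D·S / H) = √(2·54,200·310 / 13) = √2,584,923.1 ≈ 1,607.77 → Q = 1,608
N = D/Q = 54,200/1,608 ≈ 33.706 orders/yr

33.7 orders per year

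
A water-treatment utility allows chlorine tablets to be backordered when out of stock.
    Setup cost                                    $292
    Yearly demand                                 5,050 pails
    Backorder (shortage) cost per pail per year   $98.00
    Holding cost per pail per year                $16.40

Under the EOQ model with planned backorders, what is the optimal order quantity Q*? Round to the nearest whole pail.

458 pails

Q* = √(2DS/H) · √((H + b)/b)
   = √(2 × 5,050 × 292 / 16.4) · √((16.4 + 98) / 98)
   = 424.063 × 1.0804 ≈ 458.17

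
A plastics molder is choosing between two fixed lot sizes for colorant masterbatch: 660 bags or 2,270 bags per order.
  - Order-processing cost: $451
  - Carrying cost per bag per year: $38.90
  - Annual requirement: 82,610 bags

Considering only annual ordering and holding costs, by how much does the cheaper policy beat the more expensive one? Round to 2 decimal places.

$8,722.84

For each Q, cost = (D/Q)·S + (Q/2)·H.
TC(660) = (82,610/660)×451 + (660/2)×38.9 = $69,287.17
TC(2,270) = (82,610/2,270)×451 + (2,270/2)×38.9 = $60,564.32
|ΔTC| = |$69,287.17 − $60,564.32| = $8,722.84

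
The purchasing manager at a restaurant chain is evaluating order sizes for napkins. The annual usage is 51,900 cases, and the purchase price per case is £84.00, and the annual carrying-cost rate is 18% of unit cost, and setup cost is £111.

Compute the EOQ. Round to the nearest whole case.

873 cases

Carrying cost H = £84 × 18% = £15.1200/case/yr
Q* = √(2·D·S / H) = √(2·51,900·111 / 15.12) = √762,023.8 ≈ 872.94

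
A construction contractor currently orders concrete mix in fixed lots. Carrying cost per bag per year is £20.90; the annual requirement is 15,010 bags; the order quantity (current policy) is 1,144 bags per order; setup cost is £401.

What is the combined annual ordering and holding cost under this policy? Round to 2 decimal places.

£17,216.17

Orders/yr = 15,010/1,144 = 13.121; ordering cost = 13.121 × £401 = £5,261.37
Average inventory = 1,144/2 = 572; holding cost = 572 × £20.9 = £11,954.80
Total = £5,261.37 + £11,954.80 = £17,216.17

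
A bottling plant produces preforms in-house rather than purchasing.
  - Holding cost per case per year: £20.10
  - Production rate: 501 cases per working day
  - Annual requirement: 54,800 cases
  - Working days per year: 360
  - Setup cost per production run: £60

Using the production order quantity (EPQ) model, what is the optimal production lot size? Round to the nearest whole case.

d = 54,800/360 = 152.2222 cases/day;  effective holding cost H(1 − d/p) = 20.1·(1 − 152.2222/501) = 13.99288
Q* = √(2DS / H_eff) = √(2·54,800·60 / 13.99288) ≈ 685.53

686 cases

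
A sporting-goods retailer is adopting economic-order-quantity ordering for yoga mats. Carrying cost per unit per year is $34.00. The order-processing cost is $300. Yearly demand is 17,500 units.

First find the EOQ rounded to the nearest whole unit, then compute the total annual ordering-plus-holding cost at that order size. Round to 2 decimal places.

$18,894.45

Optimal lot size Q* = (2 × 17,500 × $300 / $34)^½ ≈ 555.72 → Q = 556 units
Orders/yr = 17,500/556 = 31.475; ordering cost = 31.475 × $300 = $9,442.45
Average inventory = 556/2 = 278; holding cost = 278 × $34 = $9,452.00
Total = $9,442.45 + $9,452.00 = $18,894.45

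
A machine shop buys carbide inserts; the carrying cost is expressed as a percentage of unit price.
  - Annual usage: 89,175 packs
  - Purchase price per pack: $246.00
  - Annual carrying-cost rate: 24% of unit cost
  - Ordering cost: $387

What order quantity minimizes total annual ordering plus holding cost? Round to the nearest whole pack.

1,081 packs

Holding cost per pack per year: H = 24% × $246 = $59.0400
EOQ = √(2DS/H) = √(2 × 89,175 × 387 / 59.04)
    = √(1,169,062.50) ≈ 1,081.23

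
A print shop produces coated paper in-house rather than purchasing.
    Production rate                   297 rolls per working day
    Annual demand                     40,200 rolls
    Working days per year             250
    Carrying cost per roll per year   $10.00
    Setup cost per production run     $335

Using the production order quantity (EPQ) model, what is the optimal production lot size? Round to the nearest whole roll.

2,423 rolls

Daily demand d = 40,200/250 = 160.800; p = 297; 1 − d/p = 0.45859
EPQ = √(2DS / (H(1 − d/p)))
    = √(2 × 40,200 × 335 / (10 × 0.45859)) ≈ 2,423.48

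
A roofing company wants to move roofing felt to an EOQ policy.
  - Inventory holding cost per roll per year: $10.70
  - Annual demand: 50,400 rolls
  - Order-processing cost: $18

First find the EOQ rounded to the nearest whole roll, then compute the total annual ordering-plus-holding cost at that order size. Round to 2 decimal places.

2DS/H = 2·50,400·18/10.7 = 169,570.09
EOQ = √169,570.09 ≈ 411.79 → Q = 412 rolls
Annual ordering cost = (D/Q)·S = (50,400/412) × 18 = $2,201.94
Annual holding cost  = (Q/2)·H = (412/2) × 10.7 = $2,204.20
Total = $2,201.94 + $2,204.20 = $4,406.14

$4,406.14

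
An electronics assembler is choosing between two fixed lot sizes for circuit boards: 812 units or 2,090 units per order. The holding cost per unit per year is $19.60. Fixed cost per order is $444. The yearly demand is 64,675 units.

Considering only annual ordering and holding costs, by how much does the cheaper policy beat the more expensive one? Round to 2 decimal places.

$9,100.19

TC(Q) = (D/Q)S + (Q/2)H
TC(812) = (64,675/812)×444 + (812/2)×19.6 = $43,321.76
TC(2,090) = (64,675/2,090)×444 + (2,090/2)×19.6 = $34,221.57
Cheaper: Q = 2,090.  Difference = $9,100.19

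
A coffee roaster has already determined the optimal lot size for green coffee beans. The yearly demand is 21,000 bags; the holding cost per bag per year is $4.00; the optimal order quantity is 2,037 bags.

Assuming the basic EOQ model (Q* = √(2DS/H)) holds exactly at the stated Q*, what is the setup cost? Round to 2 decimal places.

$395.18

From Q* = √(2DS/H) ⇒ Q*² = 2DS/H.
S = Q²H / (2D) = 2,037² × 4 / (2 × 21,000) = 395.1780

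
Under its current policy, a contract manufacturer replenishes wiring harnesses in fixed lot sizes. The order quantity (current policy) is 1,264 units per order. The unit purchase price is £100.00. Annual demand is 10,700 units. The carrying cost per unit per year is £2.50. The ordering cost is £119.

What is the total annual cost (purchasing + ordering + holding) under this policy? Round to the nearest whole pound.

Orders/yr = 10,700/1,264 = 8.465; ordering cost = 8.465 × £119 = £1,007.36
Average inventory = 1,264/2 = 632; holding cost = 632 × £2.5 = £1,580.00
Purchase cost = D·C = 10,700 × 100 = £1,070,000.00
Total = £1,007.36 + £1,580.00 + £1,070,000.00 = £1,072,587.36

£1,072,587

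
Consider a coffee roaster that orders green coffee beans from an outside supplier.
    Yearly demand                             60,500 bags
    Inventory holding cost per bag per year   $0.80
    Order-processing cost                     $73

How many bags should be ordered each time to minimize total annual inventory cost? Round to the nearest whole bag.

Optimal lot size Q* = (2 × 60,500 × $73 / $0.8)^½ ≈ 3,322.84

3,323 bags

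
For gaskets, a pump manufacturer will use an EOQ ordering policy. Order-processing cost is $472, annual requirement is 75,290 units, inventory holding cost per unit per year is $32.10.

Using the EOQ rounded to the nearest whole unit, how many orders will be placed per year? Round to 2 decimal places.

EOQ = √(2DS/H) = √(2 × 75,290 × 472 / 32.1)
    = √(2,214,135.83) ≈ 1,488.00 → Q = 1,488
Orders per year = D/Q = 75,290 / 1,488 = 50.598

50.60 orders per year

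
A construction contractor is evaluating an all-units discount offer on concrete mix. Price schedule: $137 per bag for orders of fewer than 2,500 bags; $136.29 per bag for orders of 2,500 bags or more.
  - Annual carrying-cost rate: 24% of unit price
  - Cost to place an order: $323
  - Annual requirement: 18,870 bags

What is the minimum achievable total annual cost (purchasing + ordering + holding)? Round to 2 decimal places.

H₁ = 24%×$137 = $32.8800;  H₂ = 24%×$136.29 = $32.7096
EOQ₁ = √(2×18,870×323/32.8800) = 608.89  (< 2,500, feasible at tier 1)
EOQ₂ = √(2×18,870×323/32.7096) = 610.47  (< 2,500 → use Q = 2,500 at tier-2 price)
TC(tier 1 (EOQ₁), Q≈608.9) = $2,605,210.19
TC(tier 2, Q≈2,500.0) = $2,615,117.30
Minimum at tier 1 (EOQ₁): $2,605,210.19

$2,605,210.19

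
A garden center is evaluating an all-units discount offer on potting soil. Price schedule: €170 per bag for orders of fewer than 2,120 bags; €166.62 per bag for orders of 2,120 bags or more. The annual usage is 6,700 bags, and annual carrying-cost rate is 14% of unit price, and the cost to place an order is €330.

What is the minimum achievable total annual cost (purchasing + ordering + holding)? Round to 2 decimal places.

H₁ = 14%×€170 = €23.8000;  H₂ = 14%×€166.62 = €23.3268
EOQ₁ = √(2×6,700×330/23.8000) = 431.04  (< 2,120, feasible at tier 1)
EOQ₂ = √(2×6,700×330/23.3268) = 435.39  (< 2,120 → use Q = 2,120 at tier-2 price)
TC(tier 1 (EOQ₁), Q≈431.0) = €1,149,258.83
TC(tier 2, Q≈2,120.0) = €1,142,123.33
Minimum at tier 2: €1,142,123.33

€1,142,123.33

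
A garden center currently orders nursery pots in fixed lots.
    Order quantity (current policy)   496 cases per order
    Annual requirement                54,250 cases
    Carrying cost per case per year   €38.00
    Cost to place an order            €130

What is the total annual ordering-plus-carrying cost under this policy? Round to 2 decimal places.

€23,642.75

Orders/yr = 54,250/496 = 109.375; ordering cost = 109.375 × €130 = €14,218.75
Average inventory = 496/2 = 248; holding cost = 248 × €38 = €9,424.00
Total = €14,218.75 + €9,424.00 = €23,642.75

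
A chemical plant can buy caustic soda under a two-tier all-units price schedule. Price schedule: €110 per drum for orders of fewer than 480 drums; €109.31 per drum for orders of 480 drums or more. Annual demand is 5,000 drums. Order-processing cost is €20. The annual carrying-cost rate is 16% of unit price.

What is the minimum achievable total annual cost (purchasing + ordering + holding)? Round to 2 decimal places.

€550,955.84

H₁ = 16%×€110 = €17.6000;  H₂ = 16%×€109.31 = €17.4896
EOQ₁ = √(2×5,000×20/17.6000) = 106.60  (< 480, feasible at tier 1)
EOQ₂ = √(2×5,000×20/17.4896) = 106.94  (< 480 → use Q = 480 at tier-2 price)
TC(tier 1 (EOQ₁), Q≈106.6) = €551,876.17
TC(tier 2, Q≈480.0) = €550,955.84
Minimum at tier 2: €550,955.84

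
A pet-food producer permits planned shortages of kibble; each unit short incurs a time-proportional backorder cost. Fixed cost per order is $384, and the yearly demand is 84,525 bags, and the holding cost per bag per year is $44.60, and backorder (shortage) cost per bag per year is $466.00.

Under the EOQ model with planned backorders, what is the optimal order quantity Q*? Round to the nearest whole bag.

Basic EOQ = √(2·84,525·384/44.6) = 1,206.440
Backorder adjustment √((H+b)/b) = √((44.6+466)/466) = 1.0468
Q* = 1,206.440 × 1.0468 ≈ 1,262.85

1,263 bags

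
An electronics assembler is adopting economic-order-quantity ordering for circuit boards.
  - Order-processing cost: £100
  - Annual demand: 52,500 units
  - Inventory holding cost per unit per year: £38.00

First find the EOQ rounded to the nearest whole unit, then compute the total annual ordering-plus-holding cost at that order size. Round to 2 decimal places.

£19,974.99

Q* = √(2·D·S / H) = √(2·52,500·100 / 38) = √276,315.8 ≈ 525.66 → Q = 526 units
Ordering: D/Q × S = 52,500/526 × £100 = £9,980.99
Holding:  Q/2 × H = 526/2 × £38 = £9,994.00
Total = £9,980.99 + £9,994.00 = £19,974.99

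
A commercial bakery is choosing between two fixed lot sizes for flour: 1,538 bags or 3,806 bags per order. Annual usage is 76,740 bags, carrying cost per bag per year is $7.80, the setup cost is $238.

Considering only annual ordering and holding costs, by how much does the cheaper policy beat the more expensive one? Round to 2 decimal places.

For each Q, cost = (D/Q)·S + (Q/2)·H.
TC(1,538) = (76,740/1,538)×238 + (1,538/2)×7.8 = $17,873.44
TC(3,806) = (76,740/3,806)×238 + (3,806/2)×7.8 = $19,642.17
Lots of 1,538 are cheaper by $1,768.73.

$1,768.73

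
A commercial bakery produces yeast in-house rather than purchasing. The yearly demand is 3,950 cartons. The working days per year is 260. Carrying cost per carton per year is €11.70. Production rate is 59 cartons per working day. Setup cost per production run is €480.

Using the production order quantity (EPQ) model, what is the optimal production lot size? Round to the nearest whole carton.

Daily demand d = 3,950/260 = 15.192; p = 59; 1 − d/p = 0.74250
EPQ = √(2DS / (H(1 − d/p)))
    = √(2 × 3,950 × 480 / (11.7 × 0.74250)) ≈ 660.68

661 cartons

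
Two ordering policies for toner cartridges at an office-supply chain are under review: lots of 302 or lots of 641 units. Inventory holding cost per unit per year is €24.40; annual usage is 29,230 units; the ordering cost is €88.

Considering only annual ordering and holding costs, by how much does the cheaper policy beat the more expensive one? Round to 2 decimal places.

For each Q, cost = (D/Q)·S + (Q/2)·H.
TC(302) = (29,230/302)×88 + (302/2)×24.4 = €12,201.75
TC(641) = (29,230/641)×88 + (641/2)×24.4 = €11,833.05
Lots of 641 are cheaper by €368.70.

€368.70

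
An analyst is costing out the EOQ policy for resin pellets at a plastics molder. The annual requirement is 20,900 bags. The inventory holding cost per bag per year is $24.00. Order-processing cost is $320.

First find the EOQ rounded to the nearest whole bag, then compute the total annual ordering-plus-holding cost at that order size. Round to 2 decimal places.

$17,917.15

EOQ = √(2DS/H) = √(2 × 20,900 × 320 / 24)
    = √(557,333.33) ≈ 746.55 → Q = 747 bags
Ordering: D/Q × S = 20,900/747 × $320 = $8,953.15
Holding:  Q/2 × H = 747/2 × $24 = $8,964.00
Total = $8,953.15 + $8,964.00 = $17,917.15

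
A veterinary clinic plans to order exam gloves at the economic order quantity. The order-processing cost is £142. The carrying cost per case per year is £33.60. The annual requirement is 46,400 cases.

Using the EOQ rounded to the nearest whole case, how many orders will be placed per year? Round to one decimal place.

2DS/H = 2·46,400·142/33.6 = 392,190.48
EOQ = √392,190.48 ≈ 626.25 → Q = 626
Orders per year = D/Q = 46,400 / 626 = 74.121

74.1 orders per year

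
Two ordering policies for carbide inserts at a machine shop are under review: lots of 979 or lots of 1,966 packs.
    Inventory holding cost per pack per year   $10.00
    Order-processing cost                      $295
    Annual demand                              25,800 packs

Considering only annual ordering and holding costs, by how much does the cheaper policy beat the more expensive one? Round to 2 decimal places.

$1,032.05

For each Q, cost = (D/Q)·S + (Q/2)·H.
TC(979) = (25,800/979)×295 + (979/2)×10 = $12,669.26
TC(1,966) = (25,800/1,966)×295 + (1,966/2)×10 = $13,701.31
Cheaper: Q = 979.  Difference = $1,032.05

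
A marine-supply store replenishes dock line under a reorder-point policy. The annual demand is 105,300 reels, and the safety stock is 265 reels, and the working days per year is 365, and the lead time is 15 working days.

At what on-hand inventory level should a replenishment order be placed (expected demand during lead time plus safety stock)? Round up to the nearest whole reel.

Daily demand d = 105,300 / 365 = 288.493 reels/day
Demand during lead time = 288.493 × 15 = 4,327.40
Reorder point = 4,327.40 + 265 = 4,592.40 → round up

4,593 reels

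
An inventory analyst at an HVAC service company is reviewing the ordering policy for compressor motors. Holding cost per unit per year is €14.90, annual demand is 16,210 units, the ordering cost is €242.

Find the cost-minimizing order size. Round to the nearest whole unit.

EOQ = √(2DS/H) = √(2 × 16,210 × 242 / 14.9)
    = √(526,553.02) ≈ 725.64

726 units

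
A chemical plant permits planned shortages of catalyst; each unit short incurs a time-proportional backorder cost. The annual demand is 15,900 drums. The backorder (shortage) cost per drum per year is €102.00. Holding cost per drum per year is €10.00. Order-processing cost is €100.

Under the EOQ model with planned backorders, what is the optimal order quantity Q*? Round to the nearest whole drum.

591 drums

Q* = √(2DS/H) · √((H + b)/b)
   = √(2 × 15,900 × 100 / 10) · √((10 + 102) / 102)
   = 563.915 × 1.0479 ≈ 590.91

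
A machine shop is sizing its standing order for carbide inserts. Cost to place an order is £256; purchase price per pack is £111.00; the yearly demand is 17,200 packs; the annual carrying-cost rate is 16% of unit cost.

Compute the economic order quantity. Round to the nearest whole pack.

704 packs

Holding cost per pack per year: H = 16% × £111 = £17.7600
2DS/H = 2·17,200·256/17.76 = 495,855.86
EOQ = √495,855.86 ≈ 704.17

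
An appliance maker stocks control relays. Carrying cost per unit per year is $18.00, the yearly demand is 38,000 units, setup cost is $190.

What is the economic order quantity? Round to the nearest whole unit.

896 units

2DS/H = 2·38,000·190/18 = 802,222.22
EOQ = √802,222.22 ≈ 895.67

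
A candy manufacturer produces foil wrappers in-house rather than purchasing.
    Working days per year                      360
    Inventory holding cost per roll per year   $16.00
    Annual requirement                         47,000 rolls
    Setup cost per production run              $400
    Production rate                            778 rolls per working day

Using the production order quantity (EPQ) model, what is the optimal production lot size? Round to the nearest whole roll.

Daily demand d = 47,000/360 = 130.556; p = 778; 1 − d/p = 0.83219
EPQ = √(2DS / (H(1 − d/p)))
    = √(2 × 47,000 × 400 / (16 × 0.83219)) ≈ 1,680.44

1,680 rolls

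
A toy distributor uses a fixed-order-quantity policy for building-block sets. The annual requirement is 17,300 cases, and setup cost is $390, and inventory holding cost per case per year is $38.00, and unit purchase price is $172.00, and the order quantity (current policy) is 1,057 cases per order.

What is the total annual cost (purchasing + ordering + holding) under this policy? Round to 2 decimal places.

$3,002,066.16

Orders/yr = 17,300/1,057 = 16.367; ordering cost = 16.367 × $390 = $6,383.16
Average inventory = 1,057/2 = 528.5; holding cost = 528.5 × $38 = $20,083.00
Purchase cost = D·C = 17,300 × 172 = $2,975,600.00
Total = $6,383.16 + $20,083.00 + $2,975,600.00 = $3,002,066.16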